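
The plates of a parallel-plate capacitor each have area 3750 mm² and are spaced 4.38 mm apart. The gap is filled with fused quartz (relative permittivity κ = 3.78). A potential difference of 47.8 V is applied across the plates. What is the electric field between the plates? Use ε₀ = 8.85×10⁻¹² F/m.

E = V/d = 47.8 / 4.38×10⁻³ = 1.09×10⁴ V/m.

E ≈ 10.9 kV/m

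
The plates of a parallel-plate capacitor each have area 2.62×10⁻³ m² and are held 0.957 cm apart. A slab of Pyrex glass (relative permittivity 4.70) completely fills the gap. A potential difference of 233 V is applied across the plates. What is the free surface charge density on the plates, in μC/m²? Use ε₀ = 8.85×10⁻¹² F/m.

C = κε₀A/d = 4.70 × 8.85×10⁻¹² × 2.62×10⁻³ / 9.57×10⁻³ = 1.14×10⁻¹¹ F.
σ = Q/A = CV/A = 1.14×10⁻¹¹ × 233 / 2.62×10⁻³ = 1.01×10⁻⁶ C/m².

σ ≈ 1.01 μC/m²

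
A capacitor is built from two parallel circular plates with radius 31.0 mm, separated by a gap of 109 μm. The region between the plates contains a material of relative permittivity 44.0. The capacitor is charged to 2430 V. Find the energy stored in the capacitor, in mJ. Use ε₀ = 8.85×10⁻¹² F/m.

U ≈ 31.8 mJ

A = π(31.0 mm)² = 3.02×10⁻³ m².
C = κε₀A/d = 44.0 × 8.85×10⁻¹² × 3.02×10⁻³ / 1.09×10⁻⁴ = 1.08×10⁻⁸ F.
U = ½CV² = ½ × 1.08×10⁻⁸ × (2430)² = 3.18×10⁻² J.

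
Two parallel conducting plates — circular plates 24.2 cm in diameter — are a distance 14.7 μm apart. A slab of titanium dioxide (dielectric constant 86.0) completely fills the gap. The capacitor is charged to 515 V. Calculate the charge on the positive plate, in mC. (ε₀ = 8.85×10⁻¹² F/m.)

A = π(24.2/2 cm)² = 4.60×10⁻² m².
C = κε₀A/d = 86.0 × 8.85×10⁻¹² × 4.60×10⁻² / 1.47×10⁻⁵ = 2.38×10⁻⁶ F.
Q = CV = 2.38×10⁻⁶ × 515 = 1.23×10⁻³ C.

1.23 mC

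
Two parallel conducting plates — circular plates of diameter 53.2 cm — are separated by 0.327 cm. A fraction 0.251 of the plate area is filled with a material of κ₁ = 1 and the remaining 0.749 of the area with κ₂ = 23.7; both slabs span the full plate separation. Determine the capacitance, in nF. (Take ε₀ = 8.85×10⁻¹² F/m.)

A = π(53.2/2 cm)² = 0.222 m².
Side-by-side slabs ⇒ two capacitors in parallel, each spanning the full gap.
C₁ = κ₁ε₀A₁/d = 1.00 × 8.85×10⁻¹² × 5.58×10⁻² / 3.27×10⁻³ = 1.51×10⁻¹⁰ F.
C₂ = κ₂ε₀A₂/d = 23.7 × 8.85×10⁻¹² × 0.166 / 3.27×10⁻³ = 1.07×10⁻⁸ F.
C = C₁ + C₂ = 1.08×10⁻⁸ F.

10.8 nF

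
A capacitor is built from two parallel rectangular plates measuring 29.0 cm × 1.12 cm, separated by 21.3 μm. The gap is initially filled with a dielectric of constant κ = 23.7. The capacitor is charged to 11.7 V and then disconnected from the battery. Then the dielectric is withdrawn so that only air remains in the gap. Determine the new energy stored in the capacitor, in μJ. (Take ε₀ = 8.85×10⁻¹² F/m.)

U ≈ 51.9 μJ

A = 29.0 × 1.12 cm² = 3.25×10⁻³ m².
Initially C₁ = κε₀A/d = 23.7 × 8.85×10⁻¹² × 3.25×10⁻³ / 2.13×10⁻⁵ = 3.20×10⁻⁸ F.
U₁ = 2.19×10⁻⁶ J.
Isolated ⇒ Q is held fixed. C₂ = 0.0422 C₁ and U = Q²/(2C), so U₂/U₁ = C₁/C₂ = 23.7.
U₂ = 23.7 × 2.19×10⁻⁶ = 5.19×10⁻⁵ J.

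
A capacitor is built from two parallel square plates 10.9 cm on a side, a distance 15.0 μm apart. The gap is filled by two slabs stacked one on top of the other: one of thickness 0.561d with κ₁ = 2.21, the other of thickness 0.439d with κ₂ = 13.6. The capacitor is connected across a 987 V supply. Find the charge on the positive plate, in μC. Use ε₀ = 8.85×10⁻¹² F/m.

A = (10.9 cm)² = 1.19×10⁻² m².
Stacked slabs ⇒ two capacitors in series, each with the full plate area.
C₁ = κ₁ε₀A/d₁ = 2.21 × 8.85×10⁻¹² × 1.19×10⁻² / 8.42×10⁻⁶ = 2.76×10⁻⁸ F.
C₂ = κ₂ε₀A/d₂ = 13.6 × 8.85×10⁻¹² × 1.19×10⁻² / 6.58×10⁻⁶ = 2.17×10⁻⁷ F.
C = (1/C₁ + 1/C₂)⁻¹ = 2.45×10⁻⁸ F.
Q = CV = 2.45×10⁻⁸ × 987 = 2.42×10⁻⁵ C.

Q ≈ 24.2 μC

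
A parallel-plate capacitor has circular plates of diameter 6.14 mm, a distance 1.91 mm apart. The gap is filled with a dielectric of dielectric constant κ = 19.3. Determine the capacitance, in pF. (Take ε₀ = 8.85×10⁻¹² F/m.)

A = π(6.14/2 mm)² = 2.96×10⁻⁵ m².
C = κε₀A/d = 19.3 × 8.85×10⁻¹² × 2.96×10⁻⁵ / 1.91×10⁻³ = 2.65×10⁻¹² F.

C ≈ 2.65 pF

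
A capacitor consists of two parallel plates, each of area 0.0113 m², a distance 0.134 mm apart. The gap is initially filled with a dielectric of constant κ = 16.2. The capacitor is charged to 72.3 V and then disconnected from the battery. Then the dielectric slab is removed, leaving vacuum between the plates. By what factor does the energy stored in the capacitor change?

Isolated ⇒ Q is held fixed.
C₂ = 0.0617 C₁ and U = Q²/(2C), so U₂/U₁ = C₁/C₂ = 16.2.

U₂/U₁ ≈ 16.2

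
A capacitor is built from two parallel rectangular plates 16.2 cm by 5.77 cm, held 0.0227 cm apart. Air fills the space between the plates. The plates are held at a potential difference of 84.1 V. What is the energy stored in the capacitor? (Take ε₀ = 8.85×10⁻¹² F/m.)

A = 16.2 × 5.77 cm² = 9.35×10⁻³ m².
C = ε₀A/d = 8.85×10⁻¹² × 9.35×10⁻³ / 2.27×10⁻⁴ = 3.64×10⁻¹⁰ F.
U = ½CV² = ½ × 3.64×10⁻¹⁰ × (84.1)² = 1.29×10⁻⁶ J.

U ≈ 1.29 μJ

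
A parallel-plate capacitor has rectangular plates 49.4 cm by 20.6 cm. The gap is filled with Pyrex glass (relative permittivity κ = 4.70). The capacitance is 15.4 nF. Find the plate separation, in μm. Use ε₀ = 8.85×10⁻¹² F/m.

275 μm

A = 49.4 × 20.6 cm² = 0.102 m².
d = κε₀A/C = 4.70 × 8.85×10⁻¹² × 0.102 / 1.54×10⁻⁸ = 2.75×10⁻⁴ m.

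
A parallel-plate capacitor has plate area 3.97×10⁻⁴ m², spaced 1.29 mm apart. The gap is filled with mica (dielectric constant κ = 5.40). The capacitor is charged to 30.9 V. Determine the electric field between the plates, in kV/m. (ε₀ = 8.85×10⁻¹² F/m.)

24.0 kV/m

E = V/d = 30.9 / 1.29×10⁻³ = 2.40×10⁴ V/m.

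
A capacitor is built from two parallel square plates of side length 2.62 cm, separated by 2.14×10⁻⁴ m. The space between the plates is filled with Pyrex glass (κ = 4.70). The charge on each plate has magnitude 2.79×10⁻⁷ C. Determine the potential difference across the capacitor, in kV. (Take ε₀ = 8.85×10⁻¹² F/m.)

A = (2.62 cm)² = 6.86×10⁻⁴ m².
C = κε₀A/d = 4.70 × 8.85×10⁻¹² × 6.86×10⁻⁴ / 2.14×10⁻⁴ = 1.33×10⁻¹⁰ F.
V = Q/C = 2.79×10⁻⁷ / 1.33×10⁻¹⁰ = 2.09×10³ V.

2.09 kV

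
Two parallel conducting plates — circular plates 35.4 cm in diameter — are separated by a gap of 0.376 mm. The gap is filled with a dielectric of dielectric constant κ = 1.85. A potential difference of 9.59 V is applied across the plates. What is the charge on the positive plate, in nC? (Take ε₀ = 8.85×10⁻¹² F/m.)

A = π(35.4/2 cm)² = 9.84×10⁻² m².
C = κε₀A/d = 1.85 × 8.85×10⁻¹² × 9.84×10⁻² / 3.76×10⁻⁴ = 4.29×10⁻⁹ F.
Q = CV = 4.29×10⁻⁹ × 9.59 = 4.11×10⁻⁸ C.

41.1 nC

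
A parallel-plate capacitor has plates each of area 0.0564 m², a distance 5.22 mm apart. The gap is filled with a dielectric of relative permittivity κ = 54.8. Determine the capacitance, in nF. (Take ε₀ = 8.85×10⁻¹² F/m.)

C ≈ 5.24 nF

C = κε₀A/d = 54.8 × 8.85×10⁻¹² × 5.64×10⁻² / 5.22×10⁻³ = 5.24×10⁻⁹ F.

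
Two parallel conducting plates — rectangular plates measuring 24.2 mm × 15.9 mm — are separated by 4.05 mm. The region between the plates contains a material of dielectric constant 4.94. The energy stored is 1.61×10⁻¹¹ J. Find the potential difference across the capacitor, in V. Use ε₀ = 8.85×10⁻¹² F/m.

2.78 V

A = 24.2 × 15.9 mm² = 3.85×10⁻⁴ m².
C = κε₀A/d = 4.94 × 8.85×10⁻¹² × 3.85×10⁻⁴ / 4.05×10⁻³ = 4.15×10⁻¹² F.
V = √(2U/C) = √(2 × 1.61×10⁻¹¹ / 4.15×10⁻¹²) = 2.78 V.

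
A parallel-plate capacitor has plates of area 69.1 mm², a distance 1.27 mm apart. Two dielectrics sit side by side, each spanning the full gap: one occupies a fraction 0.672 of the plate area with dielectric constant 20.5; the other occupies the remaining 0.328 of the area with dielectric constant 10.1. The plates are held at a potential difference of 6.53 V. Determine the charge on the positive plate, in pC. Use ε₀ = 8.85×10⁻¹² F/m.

53.7 pC

A = 69.1 mm² = 6.91×10⁻⁵ m².
Side-by-side slabs ⇒ two capacitors in parallel, each spanning the full gap.
C₁ = κ₁ε₀A₁/d = 20.5 × 8.85×10⁻¹² × 4.64×10⁻⁵ / 1.27×10⁻³ = 6.63×10⁻¹² F.
C₂ = κ₂ε₀A₂/d = 10.1 × 8.85×10⁻¹² × 2.27×10⁻⁵ / 1.27×10⁻³ = 1.60×10⁻¹² F.
C = C₁ + C₂ = 8.23×10⁻¹² F.
Q = CV = 8.23×10⁻¹² × 6.53 = 5.37×10⁻¹¹ C.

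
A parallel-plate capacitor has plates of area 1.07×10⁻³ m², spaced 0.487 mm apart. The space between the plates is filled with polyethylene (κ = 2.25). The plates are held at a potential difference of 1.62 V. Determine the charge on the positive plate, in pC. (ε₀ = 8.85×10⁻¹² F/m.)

C = κε₀A/d = 2.25 × 8.85×10⁻¹² × 1.07×10⁻³ / 4.87×10⁻⁴ = 4.38×10⁻¹¹ F.
Q = CV = 4.38×10⁻¹¹ × 1.62 = 7.09×10⁻¹¹ C.

Q ≈ 70.9 pC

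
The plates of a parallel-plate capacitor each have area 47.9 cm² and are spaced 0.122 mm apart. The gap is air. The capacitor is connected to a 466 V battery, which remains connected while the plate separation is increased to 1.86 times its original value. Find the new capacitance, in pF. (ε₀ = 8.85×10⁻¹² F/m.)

A = 47.9 cm² = 4.79×10⁻³ m².
Initially C₁ = ε₀A/d = 8.85×10⁻¹² × 4.79×10⁻³ / 1.22×10⁻⁴ = 3.47×10⁻¹⁰ F.
C = ε₀A/d scales as 1/d, so C₂/C₁ = d₁/d₂ = 1/1.86 = 0.538.
C₂ = 0.538 × 3.47×10⁻¹⁰ = 1.87×10⁻¹⁰ F.

C ≈ 187 pF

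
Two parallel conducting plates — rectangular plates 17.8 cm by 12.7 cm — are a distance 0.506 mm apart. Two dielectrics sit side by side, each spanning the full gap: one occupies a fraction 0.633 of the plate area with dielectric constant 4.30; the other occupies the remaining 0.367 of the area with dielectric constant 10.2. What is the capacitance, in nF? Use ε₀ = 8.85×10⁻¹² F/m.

2.56 nF

A = 17.8 × 12.7 cm² = 2.26×10⁻² m².
Side-by-side slabs ⇒ two capacitors in parallel, each spanning the full gap.
C₁ = κ₁ε₀A₁/d = 4.30 × 8.85×10⁻¹² × 1.43×10⁻² / 5.06×10⁻⁴ = 1.08×10⁻⁹ F.
C₂ = κ₂ε₀A₂/d = 10.2 × 8.85×10⁻¹² × 8.30×10⁻³ / 5.06×10⁻⁴ = 1.48×10⁻⁹ F.
C = C₁ + C₂ = 2.56×10⁻⁹ F.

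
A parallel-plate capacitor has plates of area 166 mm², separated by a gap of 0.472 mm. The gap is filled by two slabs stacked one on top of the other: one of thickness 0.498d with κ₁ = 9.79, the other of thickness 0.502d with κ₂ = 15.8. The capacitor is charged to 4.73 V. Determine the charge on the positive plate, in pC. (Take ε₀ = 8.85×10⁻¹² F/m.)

A = 166 mm² = 1.66×10⁻⁴ m².
Stacked slabs ⇒ two capacitors in series, each with the full plate area.
C₁ = κ₁ε₀A/d₁ = 9.79 × 8.85×10⁻¹² × 1.66×10⁻⁴ / 2.35×10⁻⁴ = 6.12×10⁻¹¹ F.
C₂ = κ₂ε₀A/d₂ = 15.8 × 8.85×10⁻¹² × 1.66×10⁻⁴ / 2.37×10⁻⁴ = 9.80×10⁻¹¹ F.
C = (1/C₁ + 1/C₂)⁻¹ = 3.77×10⁻¹¹ F.
Q = CV = 3.77×10⁻¹¹ × 4.73 = 1.78×10⁻¹⁰ C.

Q ≈ 178 pC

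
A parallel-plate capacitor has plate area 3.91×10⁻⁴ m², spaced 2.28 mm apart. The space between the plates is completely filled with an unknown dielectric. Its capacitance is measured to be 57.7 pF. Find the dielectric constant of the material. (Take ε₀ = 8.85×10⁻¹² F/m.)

κ ≈ 38.0

κ = Cd/(ε₀A) = 5.77×10⁻¹¹ × 2.28×10⁻³ / (8.85×10⁻¹² × 3.91×10⁻⁴) = 38.0.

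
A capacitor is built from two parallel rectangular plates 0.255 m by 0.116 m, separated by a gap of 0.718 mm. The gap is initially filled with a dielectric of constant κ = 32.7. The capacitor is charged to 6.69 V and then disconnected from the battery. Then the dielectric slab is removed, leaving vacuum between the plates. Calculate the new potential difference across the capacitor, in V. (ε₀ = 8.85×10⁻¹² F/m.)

A = 0.255 × 0.116 m² = 2.96×10⁻² m².
Initially C₁ = κε₀A/d = 32.7 × 8.85×10⁻¹² × 2.96×10⁻² / 7.18×10⁻⁴ = 1.19×10⁻⁸ F.
V₁ = 6.69 V.
Isolated ⇒ Q is held fixed. C₂ = 0.0306 C₁ and V = Q/C, so V₂/V₁ = C₁/C₂ = 32.7.
V₂ = 32.7 × 6.69 = 2.19×10² V.

219 V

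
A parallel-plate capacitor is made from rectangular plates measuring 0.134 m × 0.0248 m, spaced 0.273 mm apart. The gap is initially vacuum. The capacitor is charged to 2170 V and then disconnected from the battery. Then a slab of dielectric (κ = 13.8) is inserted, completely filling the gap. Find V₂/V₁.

Isolated ⇒ Q is held fixed.
C₂ = 13.8 C₁ and V = Q/C, so V₂/V₁ = C₁/C₂ = 0.0725.

0.0725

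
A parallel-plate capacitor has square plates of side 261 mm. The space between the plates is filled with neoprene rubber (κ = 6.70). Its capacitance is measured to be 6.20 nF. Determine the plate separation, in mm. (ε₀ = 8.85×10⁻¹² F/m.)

0.651 mm

A = (261 mm)² = 6.81×10⁻² m².
d = κε₀A/C = 6.70 × 8.85×10⁻¹² × 6.81×10⁻² / 6.20×10⁻⁹ = 6.51×10⁻⁴ m.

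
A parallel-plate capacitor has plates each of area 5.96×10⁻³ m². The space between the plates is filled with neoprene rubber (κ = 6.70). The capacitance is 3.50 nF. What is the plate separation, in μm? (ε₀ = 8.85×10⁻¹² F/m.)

d ≈ 101 μm

d = κε₀A/C = 6.70 × 8.85×10⁻¹² × 5.96×10⁻³ / 3.50×10⁻⁹ = 1.01×10⁻⁴ m.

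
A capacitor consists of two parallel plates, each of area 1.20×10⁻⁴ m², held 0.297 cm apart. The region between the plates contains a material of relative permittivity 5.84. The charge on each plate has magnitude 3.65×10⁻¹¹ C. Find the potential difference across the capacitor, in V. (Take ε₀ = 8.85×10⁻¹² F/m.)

C = κε₀A/d = 5.84 × 8.85×10⁻¹² × 1.20×10⁻⁴ / 2.97×10⁻³ = 2.09×10⁻¹² F.
V = Q/C = 3.65×10⁻¹¹ / 2.09×10⁻¹² = 17.5 V.

17.5 V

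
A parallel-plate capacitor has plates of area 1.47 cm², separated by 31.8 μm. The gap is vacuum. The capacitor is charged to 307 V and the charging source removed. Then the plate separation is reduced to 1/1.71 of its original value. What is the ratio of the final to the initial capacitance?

C = ε₀A/d scales as 1/d, so C₂/C₁ = d₁/d₂ = 1.71.

C₂/C₁ ≈ 1.71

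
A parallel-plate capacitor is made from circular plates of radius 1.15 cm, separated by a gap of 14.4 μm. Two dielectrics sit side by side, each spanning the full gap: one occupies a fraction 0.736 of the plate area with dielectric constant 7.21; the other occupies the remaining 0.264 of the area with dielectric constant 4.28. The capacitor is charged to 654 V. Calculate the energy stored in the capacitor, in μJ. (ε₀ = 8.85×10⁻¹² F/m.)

A = π(1.15 cm)² = 4.15×10⁻⁴ m².
Side-by-side slabs ⇒ two capacitors in parallel, each spanning the full gap.
C₁ = κ₁ε₀A₁/d = 7.21 × 8.85×10⁻¹² × 3.06×10⁻⁴ / 1.44×10⁻⁵ = 1.36×10⁻⁹ F.
C₂ = κ₂ε₀A₂/d = 4.28 × 8.85×10⁻¹² × 1.10×10⁻⁴ / 1.44×10⁻⁵ = 2.89×10⁻¹⁰ F.
C = C₁ + C₂ = 1.64×10⁻⁹ F.
U = ½CV² = ½ × 1.64×10⁻⁹ × (654)² = 3.51×10⁻⁴ J.

351 μJ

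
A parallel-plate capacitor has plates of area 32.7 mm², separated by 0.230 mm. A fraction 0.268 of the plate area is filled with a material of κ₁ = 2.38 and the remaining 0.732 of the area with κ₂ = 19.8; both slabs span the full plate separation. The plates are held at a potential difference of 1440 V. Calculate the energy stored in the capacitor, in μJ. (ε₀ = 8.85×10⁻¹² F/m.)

A = 32.7 mm² = 3.27×10⁻⁵ m².
Side-by-side slabs ⇒ two capacitors in parallel, each spanning the full gap.
C₁ = κ₁ε₀A₁/d = 2.38 × 8.85×10⁻¹² × 8.76×10⁻⁶ / 2.30×10⁻⁴ = 8.03×10⁻¹³ F.
C₂ = κ₂ε₀A₂/d = 19.8 × 8.85×10⁻¹² × 2.39×10⁻⁵ / 2.30×10⁻⁴ = 1.82×10⁻¹¹ F.
C = C₁ + C₂ = 1.90×10⁻¹¹ F.
U = ½CV² = ½ × 1.90×10⁻¹¹ × (1440)² = 1.97×10⁻⁵ J.

19.7 μJ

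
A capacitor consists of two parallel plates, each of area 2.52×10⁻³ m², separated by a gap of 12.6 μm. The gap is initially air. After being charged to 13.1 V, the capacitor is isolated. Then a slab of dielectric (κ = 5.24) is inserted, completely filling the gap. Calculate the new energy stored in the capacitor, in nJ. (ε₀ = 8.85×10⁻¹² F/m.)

29.0 nJ

Initially C₁ = ε₀A/d = 8.85×10⁻¹² × 2.52×10⁻³ / 1.26×10⁻⁵ = 1.77×10⁻⁹ F.
U₁ = 1.52×10⁻⁷ J.
Isolated ⇒ Q is held fixed. C₂ = 5.24 C₁ and U = Q²/(2C), so U₂/U₁ = C₁/C₂ = 0.191.
U₂ = 0.191 × 1.52×10⁻⁷ = 2.90×10⁻⁸ J.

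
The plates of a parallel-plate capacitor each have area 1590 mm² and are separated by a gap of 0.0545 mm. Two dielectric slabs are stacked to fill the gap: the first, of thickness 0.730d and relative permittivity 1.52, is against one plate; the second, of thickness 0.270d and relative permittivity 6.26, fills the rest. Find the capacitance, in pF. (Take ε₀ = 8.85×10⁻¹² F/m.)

A = 1590 mm² = 1.59×10⁻³ m².
Stacked slabs ⇒ two capacitors in series, each with the full plate area.
C₁ = κ₁ε₀A/d₁ = 1.52 × 8.85×10⁻¹² × 1.59×10⁻³ / 3.98×10⁻⁵ = 5.38×10⁻¹⁰ F.
C₂ = κ₂ε₀A/d₂ = 6.26 × 8.85×10⁻¹² × 1.59×10⁻³ / 1.47×10⁻⁵ = 5.99×10⁻⁹ F.
C = (1/C₁ + 1/C₂)⁻¹ = 4.93×10⁻¹⁰ F.

493 pF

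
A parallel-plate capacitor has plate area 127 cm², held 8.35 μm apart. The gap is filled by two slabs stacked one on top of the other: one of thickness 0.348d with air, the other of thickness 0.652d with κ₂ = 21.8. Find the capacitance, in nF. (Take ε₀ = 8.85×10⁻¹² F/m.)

C ≈ 35.6 nF

A = 127 cm² = 1.27×10⁻² m².
Stacked slabs ⇒ two capacitors in series, each with the full plate area.
C₁ = κ₁ε₀A/d₁ = 1.00 × 8.85×10⁻¹² × 1.27×10⁻² / 2.91×10⁻⁶ = 3.87×10⁻⁸ F.
C₂ = κ₂ε₀A/d₂ = 21.8 × 8.85×10⁻¹² × 1.27×10⁻² / 5.44×10⁻⁶ = 4.50×10⁻⁷ F.
C = (1/C₁ + 1/C₂)⁻¹ = 3.56×10⁻⁸ F.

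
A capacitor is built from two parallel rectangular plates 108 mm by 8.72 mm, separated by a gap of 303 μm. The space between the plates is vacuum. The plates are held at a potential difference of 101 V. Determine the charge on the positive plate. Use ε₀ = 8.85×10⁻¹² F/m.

A = 108 × 8.72 mm² = 9.42×10⁻⁴ m².
C = ε₀A/d = 8.85×10⁻¹² × 9.42×10⁻⁴ / 3.03×10⁻⁴ = 2.75×10⁻¹¹ F.
Q = CV = 2.75×10⁻¹¹ × 101 = 2.78×10⁻⁹ C.

Q ≈ 2.78 nC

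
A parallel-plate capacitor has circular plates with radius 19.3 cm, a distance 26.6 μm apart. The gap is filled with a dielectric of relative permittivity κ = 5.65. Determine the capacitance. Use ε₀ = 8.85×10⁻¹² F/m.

220 nF

A = π(19.3 cm)² = 0.117 m².
C = κε₀A/d = 5.65 × 8.85×10⁻¹² × 0.117 / 2.66×10⁻⁵ = 2.20×10⁻⁷ F.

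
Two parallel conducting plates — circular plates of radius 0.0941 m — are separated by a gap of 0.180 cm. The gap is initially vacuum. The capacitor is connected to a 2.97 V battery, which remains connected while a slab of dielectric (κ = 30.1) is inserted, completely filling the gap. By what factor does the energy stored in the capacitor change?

Battery connected ⇒ V is held fixed.
C₂ = 30.1 C₁ and U = ½CV², so U₂/U₁ = C₂/C₁ = 30.1.

U₂/U₁ ≈ 30.1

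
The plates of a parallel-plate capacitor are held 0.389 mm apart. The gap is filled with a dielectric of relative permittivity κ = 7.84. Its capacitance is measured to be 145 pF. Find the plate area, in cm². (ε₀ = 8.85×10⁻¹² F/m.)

A ≈ 8.13 cm²

A = Cd/(κε₀) = 1.45×10⁻¹⁰ × 3.89×10⁻⁴ / (7.84 × 8.85×10⁻¹²) = 8.13×10⁻⁴ m².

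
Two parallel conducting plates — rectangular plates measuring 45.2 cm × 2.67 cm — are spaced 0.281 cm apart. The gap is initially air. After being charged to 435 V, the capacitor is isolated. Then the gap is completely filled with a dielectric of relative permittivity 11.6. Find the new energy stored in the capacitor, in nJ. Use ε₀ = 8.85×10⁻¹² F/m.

A = 45.2 × 2.67 cm² = 1.21×10⁻² m².
Initially C₁ = ε₀A/d = 8.85×10⁻¹² × 1.21×10⁻² / 2.81×10⁻³ = 3.80×10⁻¹¹ F.
U₁ = 3.60×10⁻⁶ J.
Isolated ⇒ Q is held fixed. C₂ = 11.6 C₁ and U = Q²/(2C), so U₂/U₁ = C₁/C₂ = 0.0862.
U₂ = 0.0862 × 3.60×10⁻⁶ = 3.10×10⁻⁷ J.

310 nJ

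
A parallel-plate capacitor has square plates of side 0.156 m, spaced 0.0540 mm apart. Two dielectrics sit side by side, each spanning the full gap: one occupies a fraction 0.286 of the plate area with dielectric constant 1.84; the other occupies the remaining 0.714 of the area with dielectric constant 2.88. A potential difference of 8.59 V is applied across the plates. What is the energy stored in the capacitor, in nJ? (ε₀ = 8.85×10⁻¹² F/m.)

A = (0.156 m)² = 2.43×10⁻² m².
Side-by-side slabs ⇒ two capacitors in parallel, each spanning the full gap.
C₁ = κ₁ε₀A₁/d = 1.84 × 8.85×10⁻¹² × 6.96×10⁻³ / 5.40×10⁻⁵ = 2.10×10⁻⁹ F.
C₂ = κ₂ε₀A₂/d = 2.88 × 8.85×10⁻¹² × 1.74×10⁻² / 5.40×10⁻⁵ = 8.20×10⁻⁹ F.
C = C₁ + C₂ = 1.03×10⁻⁸ F.
U = ½CV² = ½ × 1.03×10⁻⁸ × (8.59)² = 3.80×10⁻⁷ J.

380 nJ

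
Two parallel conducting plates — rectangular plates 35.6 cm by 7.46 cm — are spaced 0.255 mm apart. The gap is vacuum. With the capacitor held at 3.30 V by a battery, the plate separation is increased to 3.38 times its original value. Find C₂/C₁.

C = ε₀A/d scales as 1/d, so C₂/C₁ = d₁/d₂ = 1/3.38 = 0.296.

0.296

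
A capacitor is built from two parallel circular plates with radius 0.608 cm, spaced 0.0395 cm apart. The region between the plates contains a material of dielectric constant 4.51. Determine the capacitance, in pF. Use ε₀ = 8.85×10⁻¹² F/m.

C ≈ 11.7 pF

A = π(0.608 cm)² = 1.16×10⁻⁴ m².
C = κε₀A/d = 4.51 × 8.85×10⁻¹² × 1.16×10⁻⁴ / 3.95×10⁻⁴ = 1.17×10⁻¹¹ F.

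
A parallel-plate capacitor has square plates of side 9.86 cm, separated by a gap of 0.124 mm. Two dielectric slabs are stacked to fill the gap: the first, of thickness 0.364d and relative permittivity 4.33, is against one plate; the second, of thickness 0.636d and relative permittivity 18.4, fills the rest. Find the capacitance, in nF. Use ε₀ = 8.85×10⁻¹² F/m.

A = (9.86 cm)² = 9.72×10⁻³ m².
Stacked slabs ⇒ two capacitors in series, each with the full plate area.
C₁ = κ₁ε₀A/d₁ = 4.33 × 8.85×10⁻¹² × 9.72×10⁻³ / 4.51×10⁻⁵ = 8.25×10⁻⁹ F.
C₂ = κ₂ε₀A/d₂ = 18.4 × 8.85×10⁻¹² × 9.72×10⁻³ / 7.89×10⁻⁵ = 2.01×10⁻⁸ F.
C = (1/C₁ + 1/C₂)⁻¹ = 5.85×10⁻⁹ F.

C ≈ 5.85 nF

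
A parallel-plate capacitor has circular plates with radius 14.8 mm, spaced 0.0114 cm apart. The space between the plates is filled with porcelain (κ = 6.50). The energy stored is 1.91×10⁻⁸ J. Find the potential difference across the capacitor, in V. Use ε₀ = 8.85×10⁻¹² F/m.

A = π(14.8 mm)² = 6.88×10⁻⁴ m².
C = κε₀A/d = 6.50 × 8.85×10⁻¹² × 6.88×10⁻⁴ / 1.14×10⁻⁴ = 3.47×10⁻¹⁰ F.
V = √(2U/C) = √(2 × 1.91×10⁻⁸ / 3.47×10⁻¹⁰) = 10.5 V.

10.5 V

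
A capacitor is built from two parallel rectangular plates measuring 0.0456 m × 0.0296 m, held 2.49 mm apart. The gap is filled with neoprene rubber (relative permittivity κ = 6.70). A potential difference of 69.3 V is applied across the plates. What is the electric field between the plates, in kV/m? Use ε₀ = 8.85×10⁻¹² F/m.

27.8 kV/m

E = V/d = 69.3 / 2.49×10⁻³ = 2.78×10⁴ V/m.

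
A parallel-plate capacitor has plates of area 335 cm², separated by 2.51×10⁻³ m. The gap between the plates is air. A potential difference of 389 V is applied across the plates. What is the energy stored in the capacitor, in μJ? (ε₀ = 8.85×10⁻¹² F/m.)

U ≈ 8.94 μJ

A = 335 cm² = 3.35×10⁻² m².
C = ε₀A/d = 8.85×10⁻¹² × 3.35×10⁻² / 2.51×10⁻³ = 1.18×10⁻¹⁰ F.
U = ½CV² = ½ × 1.18×10⁻¹⁰ × (389)² = 8.94×10⁻⁶ J.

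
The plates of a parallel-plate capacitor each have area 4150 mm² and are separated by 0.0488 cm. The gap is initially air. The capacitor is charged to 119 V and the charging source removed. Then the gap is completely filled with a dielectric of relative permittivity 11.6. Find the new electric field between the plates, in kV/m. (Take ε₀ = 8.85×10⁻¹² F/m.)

A = 4150 mm² = 4.15×10⁻³ m².
Initially C₁ = ε₀A/d = 8.85×10⁻¹² × 4.15×10⁻³ / 4.88×10⁻⁴ = 7.53×10⁻¹¹ F.
E₁ = 2.44×10⁵ V/m.
Isolated ⇒ Q is held fixed. V₂ = Q/C₂ = V₁/11.6; E = V/d, so E₂/E₁ = (V₂/V₁)(d₁/d₂) = 0.0862.
E₂ = 0.0862 × 2.44×10⁵ = 2.10×10⁴ V/m.

E ≈ 21.0 kV/m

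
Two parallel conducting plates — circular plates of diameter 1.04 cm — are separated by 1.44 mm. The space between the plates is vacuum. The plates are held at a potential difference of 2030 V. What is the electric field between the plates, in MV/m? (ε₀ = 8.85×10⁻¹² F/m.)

E = V/d = 2030 / 1.44×10⁻³ = 1.41×10⁶ V/m.

1.41 MV/m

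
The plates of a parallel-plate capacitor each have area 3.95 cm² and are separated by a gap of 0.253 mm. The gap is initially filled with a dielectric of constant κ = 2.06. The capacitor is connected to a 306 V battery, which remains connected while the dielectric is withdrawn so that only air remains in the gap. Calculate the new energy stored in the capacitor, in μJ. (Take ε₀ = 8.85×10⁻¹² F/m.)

A = 3.95 cm² = 3.95×10⁻⁴ m².
Initially C₁ = κε₀A/d = 2.06 × 8.85×10⁻¹² × 3.95×10⁻⁴ / 2.53×10⁻⁴ = 2.85×10⁻¹¹ F.
U₁ = 1.33×10⁻⁶ J.
Battery connected ⇒ V is held fixed. C₂ = 0.485 C₁ and U = ½CV², so U₂/U₁ = C₂/C₁ = 0.485.
U₂ = 0.485 × 1.33×10⁻⁶ = 6.47×10⁻⁷ J.

U ≈ 0.647 μJ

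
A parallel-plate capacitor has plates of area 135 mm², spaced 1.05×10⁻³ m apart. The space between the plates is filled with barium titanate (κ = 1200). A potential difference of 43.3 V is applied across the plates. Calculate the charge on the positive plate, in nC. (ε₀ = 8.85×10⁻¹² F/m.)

59.1 nC

A = 135 mm² = 1.35×10⁻⁴ m².
C = κε₀A/d = 1200 × 8.85×10⁻¹² × 1.35×10⁻⁴ / 1.05×10⁻³ = 1.37×10⁻⁹ F.
Q = CV = 1.37×10⁻⁹ × 43.3 = 5.91×10⁻⁸ C.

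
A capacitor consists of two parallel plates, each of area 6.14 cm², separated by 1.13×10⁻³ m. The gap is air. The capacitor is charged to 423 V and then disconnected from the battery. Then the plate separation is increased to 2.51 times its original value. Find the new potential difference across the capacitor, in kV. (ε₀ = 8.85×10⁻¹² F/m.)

V ≈ 1.06 kV

A = 6.14 cm² = 6.14×10⁻⁴ m².
Initially C₁ = ε₀A/d = 8.85×10⁻¹² × 6.14×10⁻⁴ / 1.13×10⁻³ = 4.81×10⁻¹² F.
V₁ = 4.23×10² V.
Isolated ⇒ Q is held fixed. C₂ = 0.398 C₁ and V = Q/C, so V₂/V₁ = C₁/C₂ = 2.51.
V₂ = 2.51 × 4.23×10² = 1.06×10³ V.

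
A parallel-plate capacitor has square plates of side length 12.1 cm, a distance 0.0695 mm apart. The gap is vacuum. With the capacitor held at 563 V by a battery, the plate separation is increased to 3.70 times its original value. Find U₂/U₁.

Battery connected ⇒ V is held fixed.
C₂ = 0.270 C₁ and U = ½CV², so U₂/U₁ = C₂/C₁ = 0.270.

U₂/U₁ ≈ 0.270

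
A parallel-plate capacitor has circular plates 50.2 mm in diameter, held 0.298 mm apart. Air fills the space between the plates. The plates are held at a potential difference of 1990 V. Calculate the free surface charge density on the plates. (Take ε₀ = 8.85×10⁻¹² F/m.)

59.1 μC/m²

A = π(50.2/2 mm)² = 1.98×10⁻³ m².
C = ε₀A/d = 8.85×10⁻¹² × 1.98×10⁻³ / 2.98×10⁻⁴ = 5.88×10⁻¹¹ F.
σ = Q/A = CV/A = 5.88×10⁻¹¹ × 1990 / 1.98×10⁻³ = 5.91×10⁻⁵ C/m².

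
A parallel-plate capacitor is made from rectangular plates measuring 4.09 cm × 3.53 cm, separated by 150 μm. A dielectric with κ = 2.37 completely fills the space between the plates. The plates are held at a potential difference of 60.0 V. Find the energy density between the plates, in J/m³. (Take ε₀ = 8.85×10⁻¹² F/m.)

E = V/d = 60.0 / 1.50×10⁻⁴ = 4.00×10⁵ V/m.
u = ½κε₀E² = ½ × 2.37 × 8.85×10⁻¹² × (4.00×10⁵)² = 1.68 J/m³.

1.68 J/m³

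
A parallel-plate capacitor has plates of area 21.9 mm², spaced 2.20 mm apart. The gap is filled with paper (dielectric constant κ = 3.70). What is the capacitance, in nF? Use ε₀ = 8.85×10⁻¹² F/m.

A = 21.9 mm² = 2.19×10⁻⁵ m².
C = κε₀A/d = 3.70 × 8.85×10⁻¹² × 2.19×10⁻⁵ / 2.20×10⁻³ = 3.26×10⁻¹³ F.

3.26×10⁻⁴ nF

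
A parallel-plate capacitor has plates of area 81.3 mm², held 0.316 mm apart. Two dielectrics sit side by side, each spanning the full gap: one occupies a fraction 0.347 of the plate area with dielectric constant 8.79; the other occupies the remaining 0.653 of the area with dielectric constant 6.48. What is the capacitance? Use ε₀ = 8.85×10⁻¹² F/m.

C ≈ 16.6 pF

A = 81.3 mm² = 8.13×10⁻⁵ m².
Side-by-side slabs ⇒ two capacitors in parallel, each spanning the full gap.
C₁ = κ₁ε₀A₁/d = 8.79 × 8.85×10⁻¹² × 2.82×10⁻⁵ / 3.16×10⁻⁴ = 6.94×10⁻¹² F.
C₂ = κ₂ε₀A₂/d = 6.48 × 8.85×10⁻¹² × 5.31×10⁻⁵ / 3.16×10⁻⁴ = 9.63×10⁻¹² F.
C = C₁ + C₂ = 1.66×10⁻¹¹ F.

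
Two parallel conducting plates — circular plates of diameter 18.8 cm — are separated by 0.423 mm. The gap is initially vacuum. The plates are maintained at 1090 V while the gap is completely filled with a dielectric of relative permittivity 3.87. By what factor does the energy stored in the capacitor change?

Battery connected ⇒ V is held fixed.
C₂ = 3.87 C₁ and U = ½CV², so U₂/U₁ = C₂/C₁ = 3.87.

U₂/U₁ ≈ 3.87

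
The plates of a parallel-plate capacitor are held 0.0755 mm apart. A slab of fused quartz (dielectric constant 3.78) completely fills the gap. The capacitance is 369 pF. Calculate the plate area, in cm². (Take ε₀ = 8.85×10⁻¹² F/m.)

A ≈ 8.33 cm²

A = Cd/(κε₀) = 3.69×10⁻¹⁰ × 7.55×10⁻⁵ / (3.78 × 8.85×10⁻¹²) = 8.33×10⁻⁴ m².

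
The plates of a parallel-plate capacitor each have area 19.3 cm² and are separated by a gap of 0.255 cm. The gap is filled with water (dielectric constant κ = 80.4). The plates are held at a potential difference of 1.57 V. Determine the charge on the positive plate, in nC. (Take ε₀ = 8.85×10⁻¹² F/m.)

Q ≈ 0.846 nC

A = 19.3 cm² = 1.93×10⁻³ m².
C = κε₀A/d = 80.4 × 8.85×10⁻¹² × 1.93×10⁻³ / 2.55×10⁻³ = 5.39×10⁻¹⁰ F.
Q = CV = 5.39×10⁻¹⁰ × 1.57 = 8.46×10⁻¹⁰ C.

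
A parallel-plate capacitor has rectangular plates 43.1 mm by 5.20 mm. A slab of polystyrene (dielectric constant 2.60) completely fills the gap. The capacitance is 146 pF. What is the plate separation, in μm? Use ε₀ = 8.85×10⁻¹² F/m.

35.3 μm

A = 43.1 × 5.20 mm² = 2.24×10⁻⁴ m².
d = κε₀A/C = 2.60 × 8.85×10⁻¹² × 2.24×10⁻⁴ / 1.46×10⁻¹⁰ = 3.53×10⁻⁵ m.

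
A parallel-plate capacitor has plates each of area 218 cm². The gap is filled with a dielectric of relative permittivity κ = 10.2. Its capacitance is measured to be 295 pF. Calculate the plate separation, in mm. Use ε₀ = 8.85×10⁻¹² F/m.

A = 218 cm² = 2.18×10⁻² m².
d = κε₀A/C = 10.2 × 8.85×10⁻¹² × 2.18×10⁻² / 2.95×10⁻¹⁰ = 6.67×10⁻³ m.

d ≈ 6.67 mm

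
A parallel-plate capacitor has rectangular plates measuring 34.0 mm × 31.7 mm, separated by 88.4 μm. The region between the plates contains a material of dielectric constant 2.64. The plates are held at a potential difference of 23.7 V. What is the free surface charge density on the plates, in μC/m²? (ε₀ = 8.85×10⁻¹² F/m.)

A = 34.0 × 31.7 mm² = 1.08×10⁻³ m².
C = κε₀A/d = 2.64 × 8.85×10⁻¹² × 1.08×10⁻³ / 8.84×10⁻⁵ = 2.85×10⁻¹⁰ F.
σ = Q/A = CV/A = 2.85×10⁻¹⁰ × 23.7 / 1.08×10⁻³ = 6.26×10⁻⁶ C/m².

6.26 μC/m²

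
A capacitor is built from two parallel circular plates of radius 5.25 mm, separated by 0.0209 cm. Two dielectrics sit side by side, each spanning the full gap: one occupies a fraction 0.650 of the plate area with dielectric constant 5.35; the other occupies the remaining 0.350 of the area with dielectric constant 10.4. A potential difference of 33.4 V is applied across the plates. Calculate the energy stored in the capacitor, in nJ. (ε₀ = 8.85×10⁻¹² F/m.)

A = π(5.25 mm)² = 8.66×10⁻⁵ m².
Side-by-side slabs ⇒ two capacitors in parallel, each spanning the full gap.
C₁ = κ₁ε₀A₁/d = 5.35 × 8.85×10⁻¹² × 5.63×10⁻⁵ / 2.09×10⁻⁴ = 1.28×10⁻¹¹ F.
C₂ = κ₂ε₀A₂/d = 10.4 × 8.85×10⁻¹² × 3.03×10⁻⁵ / 2.09×10⁻⁴ = 1.33×10⁻¹¹ F.
C = C₁ + C₂ = 2.61×10⁻¹¹ F.
U = ½CV² = ½ × 2.61×10⁻¹¹ × (33.4)² = 1.46×10⁻⁸ J.

U ≈ 14.6 nJ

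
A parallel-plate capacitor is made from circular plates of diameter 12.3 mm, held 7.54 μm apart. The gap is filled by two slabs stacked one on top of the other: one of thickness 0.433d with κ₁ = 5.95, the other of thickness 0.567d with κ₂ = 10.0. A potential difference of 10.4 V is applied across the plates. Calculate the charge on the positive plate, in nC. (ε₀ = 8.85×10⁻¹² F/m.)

A = π(12.3/2 mm)² = 1.19×10⁻⁴ m².
Stacked slabs ⇒ two capacitors in series, each with the full plate area.
C₁ = κ₁ε₀A/d₁ = 5.95 × 8.85×10⁻¹² × 1.19×10⁻⁴ / 3.26×10⁻⁶ = 1.92×10⁻⁹ F.
C₂ = κ₂ε₀A/d₂ = 10.0 × 8.85×10⁻¹² × 1.19×10⁻⁴ / 4.28×10⁻⁶ = 2.46×10⁻⁹ F.
C = (1/C₁ + 1/C₂)⁻¹ = 1.08×10⁻⁹ F.
Q = CV = 1.08×10⁻⁹ × 10.4 = 1.12×10⁻⁸ C.

Q ≈ 11.2 nC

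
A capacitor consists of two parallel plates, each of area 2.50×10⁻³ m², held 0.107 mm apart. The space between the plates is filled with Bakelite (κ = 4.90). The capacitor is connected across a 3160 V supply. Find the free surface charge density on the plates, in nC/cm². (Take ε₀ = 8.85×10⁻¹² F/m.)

C = κε₀A/d = 4.90 × 8.85×10⁻¹² × 2.50×10⁻³ / 1.07×10⁻⁴ = 1.01×10⁻⁹ F.
σ = Q/A = CV/A = 1.01×10⁻⁹ × 3160 / 2.50×10⁻³ = 1.28×10⁻³ C/m².

128 nC/cm²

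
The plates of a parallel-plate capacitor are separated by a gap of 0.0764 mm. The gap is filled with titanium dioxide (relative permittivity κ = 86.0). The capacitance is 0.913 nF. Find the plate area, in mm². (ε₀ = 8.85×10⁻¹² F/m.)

A = Cd/(κε₀) = 9.13×10⁻¹⁰ × 7.64×10⁻⁵ / (86.0 × 8.85×10⁻¹²) = 9.16×10⁻⁵ m².

A ≈ 91.6 mm²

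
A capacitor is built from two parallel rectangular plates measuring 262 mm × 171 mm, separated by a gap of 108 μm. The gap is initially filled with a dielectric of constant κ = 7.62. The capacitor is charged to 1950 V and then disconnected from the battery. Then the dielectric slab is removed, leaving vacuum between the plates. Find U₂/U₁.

Isolated ⇒ Q is held fixed.
C₂ = 0.131 C₁ and U = Q²/(2C), so U₂/U₁ = C₁/C₂ = 7.62.

U₂/U₁ ≈ 7.62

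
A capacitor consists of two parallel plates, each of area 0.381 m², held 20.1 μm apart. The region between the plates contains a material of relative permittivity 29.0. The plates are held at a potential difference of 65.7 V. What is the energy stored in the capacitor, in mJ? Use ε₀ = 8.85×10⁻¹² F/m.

10.5 mJ

C = κε₀A/d = 29.0 × 8.85×10⁻¹² × 0.381 / 2.01×10⁻⁵ = 4.86×10⁻⁶ F.
U = ½CV² = ½ × 4.86×10⁻⁶ × (65.7)² = 1.05×10⁻² J.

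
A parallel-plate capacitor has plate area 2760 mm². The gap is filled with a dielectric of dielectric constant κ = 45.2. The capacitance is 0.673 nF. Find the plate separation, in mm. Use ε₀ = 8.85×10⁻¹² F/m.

A = 2760 mm² = 2.76×10⁻³ m².
d = κε₀A/C = 45.2 × 8.85×10⁻¹² × 2.76×10⁻³ / 6.73×10⁻¹⁰ = 1.64×10⁻³ m.

1.64 mm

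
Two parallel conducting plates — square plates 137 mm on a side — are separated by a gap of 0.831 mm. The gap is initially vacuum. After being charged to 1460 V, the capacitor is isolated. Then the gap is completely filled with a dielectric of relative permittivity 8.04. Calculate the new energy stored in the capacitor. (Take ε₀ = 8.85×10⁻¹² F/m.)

A = (137 mm)² = 1.88×10⁻² m².
Initially C₁ = ε₀A/d = 8.85×10⁻¹² × 1.88×10⁻² / 8.31×10⁻⁴ = 2.00×10⁻¹⁰ F.
U₁ = 2.13×10⁻⁴ J.
Isolated ⇒ Q is held fixed. C₂ = 8.04 C₁ and U = Q²/(2C), so U₂/U₁ = C₁/C₂ = 0.124.
U₂ = 0.124 × 2.13×10⁻⁴ = 2.65×10⁻⁵ J.

26.5 μJ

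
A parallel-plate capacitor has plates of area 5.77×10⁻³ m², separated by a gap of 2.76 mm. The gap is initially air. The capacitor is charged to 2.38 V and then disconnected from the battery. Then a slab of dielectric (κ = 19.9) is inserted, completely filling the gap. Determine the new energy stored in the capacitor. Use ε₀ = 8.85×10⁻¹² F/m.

Initially C₁ = ε₀A/d = 8.85×10⁻¹² × 5.77×10⁻³ / 2.76×10⁻³ = 1.85×10⁻¹¹ F.
U₁ = 5.24×10⁻¹¹ J.
Isolated ⇒ Q is held fixed. C₂ = 19.9 C₁ and U = Q²/(2C), so U₂/U₁ = C₁/C₂ = 0.0503.
U₂ = 0.0503 × 5.24×10⁻¹¹ = 2.63×10⁻¹² J.

U ≈ 2.63 pJ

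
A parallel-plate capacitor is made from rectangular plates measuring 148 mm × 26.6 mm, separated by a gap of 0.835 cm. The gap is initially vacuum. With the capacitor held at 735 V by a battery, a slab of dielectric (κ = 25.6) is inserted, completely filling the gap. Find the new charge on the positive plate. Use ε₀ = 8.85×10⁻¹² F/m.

Q ≈ 78.5 nC

A = 148 × 26.6 mm² = 3.94×10⁻³ m².
Initially C₁ = ε₀A/d = 8.85×10⁻¹² × 3.94×10⁻³ / 8.35×10⁻³ = 4.17×10⁻¹² F.
Q₁ = 3.07×10⁻⁹ C.
Battery connected ⇒ V is held fixed. C₂ = 25.6 C₁ and Q = CV, so Q₂/Q₁ = C₂/C₁ = 25.6.
Q₂ = 25.6 × 3.07×10⁻⁹ = 7.85×10⁻⁸ C.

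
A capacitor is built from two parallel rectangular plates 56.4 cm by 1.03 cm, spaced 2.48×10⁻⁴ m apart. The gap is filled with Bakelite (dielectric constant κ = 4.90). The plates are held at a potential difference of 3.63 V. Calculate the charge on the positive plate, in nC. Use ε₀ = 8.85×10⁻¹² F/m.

3.69 nC

A = 56.4 × 1.03 cm² = 5.81×10⁻³ m².
C = κε₀A/d = 4.90 × 8.85×10⁻¹² × 5.81×10⁻³ / 2.48×10⁻⁴ = 1.02×10⁻⁹ F.
Q = CV = 1.02×10⁻⁹ × 3.63 = 3.69×10⁻⁹ C.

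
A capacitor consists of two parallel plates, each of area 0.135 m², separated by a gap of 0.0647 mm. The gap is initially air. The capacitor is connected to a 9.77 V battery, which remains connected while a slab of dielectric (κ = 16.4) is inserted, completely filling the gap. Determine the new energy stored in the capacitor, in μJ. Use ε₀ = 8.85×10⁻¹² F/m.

Initially C₁ = ε₀A/d = 8.85×10⁻¹² × 0.135 / 6.47×10⁻⁵ = 1.85×10⁻⁸ F.
U₁ = 8.81×10⁻⁷ J.
Battery connected ⇒ V is held fixed. C₂ = 16.4 C₁ and U = ½CV², so U₂/U₁ = C₂/C₁ = 16.4.
U₂ = 16.4 × 8.81×10⁻⁷ = 1.45×10⁻⁵ J.

U ≈ 14.5 μJ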